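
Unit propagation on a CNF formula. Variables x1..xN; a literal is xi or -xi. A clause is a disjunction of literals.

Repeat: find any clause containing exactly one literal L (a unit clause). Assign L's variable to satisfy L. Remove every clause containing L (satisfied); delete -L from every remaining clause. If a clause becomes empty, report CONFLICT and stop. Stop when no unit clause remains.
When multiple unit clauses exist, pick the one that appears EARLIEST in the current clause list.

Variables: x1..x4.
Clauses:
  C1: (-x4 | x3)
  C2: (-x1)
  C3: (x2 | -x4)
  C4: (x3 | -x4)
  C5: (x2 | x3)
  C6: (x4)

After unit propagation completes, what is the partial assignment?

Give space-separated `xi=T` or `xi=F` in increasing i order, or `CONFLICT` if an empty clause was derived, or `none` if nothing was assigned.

Answer: x1=F x2=T x3=T x4=T

Derivation:
unit clause [-1] forces x1=F; simplify:
  satisfied 1 clause(s); 5 remain; assigned so far: [1]
unit clause [4] forces x4=T; simplify:
  drop -4 from [-4, 3] -> [3]
  drop -4 from [2, -4] -> [2]
  drop -4 from [3, -4] -> [3]
  satisfied 1 clause(s); 4 remain; assigned so far: [1, 4]
unit clause [3] forces x3=T; simplify:
  satisfied 3 clause(s); 1 remain; assigned so far: [1, 3, 4]
unit clause [2] forces x2=T; simplify:
  satisfied 1 clause(s); 0 remain; assigned so far: [1, 2, 3, 4]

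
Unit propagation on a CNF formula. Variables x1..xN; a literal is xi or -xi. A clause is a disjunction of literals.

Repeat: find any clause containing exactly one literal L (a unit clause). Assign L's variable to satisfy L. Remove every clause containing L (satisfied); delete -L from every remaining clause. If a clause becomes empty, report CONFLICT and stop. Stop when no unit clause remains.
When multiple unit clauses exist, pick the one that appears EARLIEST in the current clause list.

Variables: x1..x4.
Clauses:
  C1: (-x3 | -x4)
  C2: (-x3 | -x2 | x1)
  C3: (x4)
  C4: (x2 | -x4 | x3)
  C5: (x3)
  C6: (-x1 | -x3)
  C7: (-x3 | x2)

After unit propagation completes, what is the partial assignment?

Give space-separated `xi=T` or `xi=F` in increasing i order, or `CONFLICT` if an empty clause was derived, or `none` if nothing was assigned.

unit clause [4] forces x4=T; simplify:
  drop -4 from [-3, -4] -> [-3]
  drop -4 from [2, -4, 3] -> [2, 3]
  satisfied 1 clause(s); 6 remain; assigned so far: [4]
unit clause [-3] forces x3=F; simplify:
  drop 3 from [2, 3] -> [2]
  drop 3 from [3] -> [] (empty!)
  satisfied 4 clause(s); 2 remain; assigned so far: [3, 4]
CONFLICT (empty clause)

Answer: CONFLICT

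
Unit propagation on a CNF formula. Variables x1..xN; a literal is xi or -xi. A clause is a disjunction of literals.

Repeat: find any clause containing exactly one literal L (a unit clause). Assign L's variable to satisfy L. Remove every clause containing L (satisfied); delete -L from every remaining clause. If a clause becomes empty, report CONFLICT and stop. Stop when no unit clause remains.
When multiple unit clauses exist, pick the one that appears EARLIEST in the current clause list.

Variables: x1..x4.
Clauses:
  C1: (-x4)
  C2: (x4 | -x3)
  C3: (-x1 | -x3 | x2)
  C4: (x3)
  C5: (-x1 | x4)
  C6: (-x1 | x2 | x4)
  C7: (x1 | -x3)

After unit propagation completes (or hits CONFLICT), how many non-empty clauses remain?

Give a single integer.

Answer: 2

Derivation:
unit clause [-4] forces x4=F; simplify:
  drop 4 from [4, -3] -> [-3]
  drop 4 from [-1, 4] -> [-1]
  drop 4 from [-1, 2, 4] -> [-1, 2]
  satisfied 1 clause(s); 6 remain; assigned so far: [4]
unit clause [-3] forces x3=F; simplify:
  drop 3 from [3] -> [] (empty!)
  satisfied 3 clause(s); 3 remain; assigned so far: [3, 4]
CONFLICT (empty clause)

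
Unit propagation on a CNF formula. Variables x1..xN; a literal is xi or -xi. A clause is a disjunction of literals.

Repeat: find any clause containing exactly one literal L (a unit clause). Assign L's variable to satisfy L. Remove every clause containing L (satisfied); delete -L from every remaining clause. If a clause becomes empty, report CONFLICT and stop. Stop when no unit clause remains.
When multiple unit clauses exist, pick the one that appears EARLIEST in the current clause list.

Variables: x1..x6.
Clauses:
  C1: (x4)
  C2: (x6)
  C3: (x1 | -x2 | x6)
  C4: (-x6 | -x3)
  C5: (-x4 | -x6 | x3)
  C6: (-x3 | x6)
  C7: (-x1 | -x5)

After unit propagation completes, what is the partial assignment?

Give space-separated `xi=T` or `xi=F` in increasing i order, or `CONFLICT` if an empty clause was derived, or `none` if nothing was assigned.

Answer: CONFLICT

Derivation:
unit clause [4] forces x4=T; simplify:
  drop -4 from [-4, -6, 3] -> [-6, 3]
  satisfied 1 clause(s); 6 remain; assigned so far: [4]
unit clause [6] forces x6=T; simplify:
  drop -6 from [-6, -3] -> [-3]
  drop -6 from [-6, 3] -> [3]
  satisfied 3 clause(s); 3 remain; assigned so far: [4, 6]
unit clause [-3] forces x3=F; simplify:
  drop 3 from [3] -> [] (empty!)
  satisfied 1 clause(s); 2 remain; assigned so far: [3, 4, 6]
CONFLICT (empty clause)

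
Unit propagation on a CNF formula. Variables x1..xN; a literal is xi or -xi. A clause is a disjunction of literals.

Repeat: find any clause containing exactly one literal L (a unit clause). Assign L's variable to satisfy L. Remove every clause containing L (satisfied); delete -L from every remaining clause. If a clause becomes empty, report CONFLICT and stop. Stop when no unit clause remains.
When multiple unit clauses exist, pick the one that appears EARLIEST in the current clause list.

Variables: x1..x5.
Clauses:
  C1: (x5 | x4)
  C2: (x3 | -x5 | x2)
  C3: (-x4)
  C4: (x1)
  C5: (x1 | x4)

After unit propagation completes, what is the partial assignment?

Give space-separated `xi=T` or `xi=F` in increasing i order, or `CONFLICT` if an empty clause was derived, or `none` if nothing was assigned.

Answer: x1=T x4=F x5=T

Derivation:
unit clause [-4] forces x4=F; simplify:
  drop 4 from [5, 4] -> [5]
  drop 4 from [1, 4] -> [1]
  satisfied 1 clause(s); 4 remain; assigned so far: [4]
unit clause [5] forces x5=T; simplify:
  drop -5 from [3, -5, 2] -> [3, 2]
  satisfied 1 clause(s); 3 remain; assigned so far: [4, 5]
unit clause [1] forces x1=T; simplify:
  satisfied 2 clause(s); 1 remain; assigned so far: [1, 4, 5]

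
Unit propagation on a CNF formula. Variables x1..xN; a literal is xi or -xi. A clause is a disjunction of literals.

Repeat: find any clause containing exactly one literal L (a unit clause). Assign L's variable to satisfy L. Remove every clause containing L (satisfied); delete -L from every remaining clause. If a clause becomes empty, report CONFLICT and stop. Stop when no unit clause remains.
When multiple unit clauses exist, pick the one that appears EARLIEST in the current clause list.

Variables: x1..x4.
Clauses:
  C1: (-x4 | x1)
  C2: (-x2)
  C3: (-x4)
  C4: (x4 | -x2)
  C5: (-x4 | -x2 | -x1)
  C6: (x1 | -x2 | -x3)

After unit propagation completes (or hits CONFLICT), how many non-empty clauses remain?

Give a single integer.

Answer: 0

Derivation:
unit clause [-2] forces x2=F; simplify:
  satisfied 4 clause(s); 2 remain; assigned so far: [2]
unit clause [-4] forces x4=F; simplify:
  satisfied 2 clause(s); 0 remain; assigned so far: [2, 4]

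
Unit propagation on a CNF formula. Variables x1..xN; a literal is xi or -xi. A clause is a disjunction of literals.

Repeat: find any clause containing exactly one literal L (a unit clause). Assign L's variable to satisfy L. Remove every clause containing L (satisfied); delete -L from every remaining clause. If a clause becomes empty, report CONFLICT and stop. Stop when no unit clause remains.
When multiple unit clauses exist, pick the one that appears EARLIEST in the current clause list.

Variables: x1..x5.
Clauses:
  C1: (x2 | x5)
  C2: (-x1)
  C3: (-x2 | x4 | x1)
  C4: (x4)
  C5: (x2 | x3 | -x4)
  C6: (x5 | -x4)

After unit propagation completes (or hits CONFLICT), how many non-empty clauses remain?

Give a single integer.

unit clause [-1] forces x1=F; simplify:
  drop 1 from [-2, 4, 1] -> [-2, 4]
  satisfied 1 clause(s); 5 remain; assigned so far: [1]
unit clause [4] forces x4=T; simplify:
  drop -4 from [2, 3, -4] -> [2, 3]
  drop -4 from [5, -4] -> [5]
  satisfied 2 clause(s); 3 remain; assigned so far: [1, 4]
unit clause [5] forces x5=T; simplify:
  satisfied 2 clause(s); 1 remain; assigned so far: [1, 4, 5]

Answer: 1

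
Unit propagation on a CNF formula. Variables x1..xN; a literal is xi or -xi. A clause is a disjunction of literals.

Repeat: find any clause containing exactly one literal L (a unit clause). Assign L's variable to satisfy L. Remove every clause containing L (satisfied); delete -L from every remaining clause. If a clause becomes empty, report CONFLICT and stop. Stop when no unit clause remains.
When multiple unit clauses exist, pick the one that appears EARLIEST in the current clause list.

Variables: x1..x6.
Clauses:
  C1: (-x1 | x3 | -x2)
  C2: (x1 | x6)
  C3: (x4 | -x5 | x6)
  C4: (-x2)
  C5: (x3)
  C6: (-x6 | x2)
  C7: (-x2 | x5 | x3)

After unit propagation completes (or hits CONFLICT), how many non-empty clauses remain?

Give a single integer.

unit clause [-2] forces x2=F; simplify:
  drop 2 from [-6, 2] -> [-6]
  satisfied 3 clause(s); 4 remain; assigned so far: [2]
unit clause [3] forces x3=T; simplify:
  satisfied 1 clause(s); 3 remain; assigned so far: [2, 3]
unit clause [-6] forces x6=F; simplify:
  drop 6 from [1, 6] -> [1]
  drop 6 from [4, -5, 6] -> [4, -5]
  satisfied 1 clause(s); 2 remain; assigned so far: [2, 3, 6]
unit clause [1] forces x1=T; simplify:
  satisfied 1 clause(s); 1 remain; assigned so far: [1, 2, 3, 6]

Answer: 1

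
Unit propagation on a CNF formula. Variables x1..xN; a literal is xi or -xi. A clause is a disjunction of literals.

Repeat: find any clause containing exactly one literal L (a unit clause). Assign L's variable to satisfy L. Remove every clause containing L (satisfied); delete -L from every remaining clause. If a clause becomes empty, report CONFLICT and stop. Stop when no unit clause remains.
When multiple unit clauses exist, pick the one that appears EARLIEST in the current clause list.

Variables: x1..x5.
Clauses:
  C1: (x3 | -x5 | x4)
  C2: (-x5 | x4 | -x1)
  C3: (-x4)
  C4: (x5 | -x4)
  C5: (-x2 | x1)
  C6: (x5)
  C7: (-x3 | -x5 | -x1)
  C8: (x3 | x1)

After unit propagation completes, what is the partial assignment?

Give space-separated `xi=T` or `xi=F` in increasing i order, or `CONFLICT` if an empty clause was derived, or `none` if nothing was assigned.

Answer: x1=F x2=F x3=T x4=F x5=T

Derivation:
unit clause [-4] forces x4=F; simplify:
  drop 4 from [3, -5, 4] -> [3, -5]
  drop 4 from [-5, 4, -1] -> [-5, -1]
  satisfied 2 clause(s); 6 remain; assigned so far: [4]
unit clause [5] forces x5=T; simplify:
  drop -5 from [3, -5] -> [3]
  drop -5 from [-5, -1] -> [-1]
  drop -5 from [-3, -5, -1] -> [-3, -1]
  satisfied 1 clause(s); 5 remain; assigned so far: [4, 5]
unit clause [3] forces x3=T; simplify:
  drop -3 from [-3, -1] -> [-1]
  satisfied 2 clause(s); 3 remain; assigned so far: [3, 4, 5]
unit clause [-1] forces x1=F; simplify:
  drop 1 from [-2, 1] -> [-2]
  satisfied 2 clause(s); 1 remain; assigned so far: [1, 3, 4, 5]
unit clause [-2] forces x2=F; simplify:
  satisfied 1 clause(s); 0 remain; assigned so far: [1, 2, 3, 4, 5]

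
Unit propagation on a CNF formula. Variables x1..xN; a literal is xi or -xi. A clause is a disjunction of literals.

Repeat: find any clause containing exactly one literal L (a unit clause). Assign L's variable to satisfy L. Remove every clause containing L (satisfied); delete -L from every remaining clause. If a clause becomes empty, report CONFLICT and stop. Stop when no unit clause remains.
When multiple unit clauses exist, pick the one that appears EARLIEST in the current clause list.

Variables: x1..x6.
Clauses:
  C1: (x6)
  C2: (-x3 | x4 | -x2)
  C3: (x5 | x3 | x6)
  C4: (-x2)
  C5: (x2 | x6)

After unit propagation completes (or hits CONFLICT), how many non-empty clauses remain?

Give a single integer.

unit clause [6] forces x6=T; simplify:
  satisfied 3 clause(s); 2 remain; assigned so far: [6]
unit clause [-2] forces x2=F; simplify:
  satisfied 2 clause(s); 0 remain; assigned so far: [2, 6]

Answer: 0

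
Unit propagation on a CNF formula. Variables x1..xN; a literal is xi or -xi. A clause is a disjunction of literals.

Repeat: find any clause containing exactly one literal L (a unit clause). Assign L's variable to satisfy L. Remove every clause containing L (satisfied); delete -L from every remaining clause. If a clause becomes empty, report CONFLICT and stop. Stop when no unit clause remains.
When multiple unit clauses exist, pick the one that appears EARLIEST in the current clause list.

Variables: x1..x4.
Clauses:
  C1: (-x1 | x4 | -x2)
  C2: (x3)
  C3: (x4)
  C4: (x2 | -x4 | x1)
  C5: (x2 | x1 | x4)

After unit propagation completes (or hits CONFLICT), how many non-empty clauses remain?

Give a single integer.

unit clause [3] forces x3=T; simplify:
  satisfied 1 clause(s); 4 remain; assigned so far: [3]
unit clause [4] forces x4=T; simplify:
  drop -4 from [2, -4, 1] -> [2, 1]
  satisfied 3 clause(s); 1 remain; assigned so far: [3, 4]

Answer: 1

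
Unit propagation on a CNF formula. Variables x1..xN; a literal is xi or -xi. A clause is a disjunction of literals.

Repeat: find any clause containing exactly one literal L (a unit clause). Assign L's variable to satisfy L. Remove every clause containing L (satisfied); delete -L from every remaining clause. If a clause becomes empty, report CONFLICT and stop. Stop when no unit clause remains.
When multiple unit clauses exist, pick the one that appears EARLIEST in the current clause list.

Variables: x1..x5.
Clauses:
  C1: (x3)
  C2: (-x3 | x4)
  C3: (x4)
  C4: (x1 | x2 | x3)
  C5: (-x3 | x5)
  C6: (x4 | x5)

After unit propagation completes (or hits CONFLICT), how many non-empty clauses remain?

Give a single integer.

Answer: 0

Derivation:
unit clause [3] forces x3=T; simplify:
  drop -3 from [-3, 4] -> [4]
  drop -3 from [-3, 5] -> [5]
  satisfied 2 clause(s); 4 remain; assigned so far: [3]
unit clause [4] forces x4=T; simplify:
  satisfied 3 clause(s); 1 remain; assigned so far: [3, 4]
unit clause [5] forces x5=T; simplify:
  satisfied 1 clause(s); 0 remain; assigned so far: [3, 4, 5]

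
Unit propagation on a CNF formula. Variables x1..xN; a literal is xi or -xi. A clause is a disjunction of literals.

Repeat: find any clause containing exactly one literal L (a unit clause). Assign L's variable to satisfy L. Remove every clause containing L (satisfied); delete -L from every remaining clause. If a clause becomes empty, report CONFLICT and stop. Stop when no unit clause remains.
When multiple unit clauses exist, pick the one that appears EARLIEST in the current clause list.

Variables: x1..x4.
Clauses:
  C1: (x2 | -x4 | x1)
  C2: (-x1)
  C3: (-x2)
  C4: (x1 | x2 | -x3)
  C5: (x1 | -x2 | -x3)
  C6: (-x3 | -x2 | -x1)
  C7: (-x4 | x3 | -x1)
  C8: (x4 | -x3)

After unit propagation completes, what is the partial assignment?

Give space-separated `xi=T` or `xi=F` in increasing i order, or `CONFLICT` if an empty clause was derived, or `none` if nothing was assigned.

unit clause [-1] forces x1=F; simplify:
  drop 1 from [2, -4, 1] -> [2, -4]
  drop 1 from [1, 2, -3] -> [2, -3]
  drop 1 from [1, -2, -3] -> [-2, -3]
  satisfied 3 clause(s); 5 remain; assigned so far: [1]
unit clause [-2] forces x2=F; simplify:
  drop 2 from [2, -4] -> [-4]
  drop 2 from [2, -3] -> [-3]
  satisfied 2 clause(s); 3 remain; assigned so far: [1, 2]
unit clause [-4] forces x4=F; simplify:
  drop 4 from [4, -3] -> [-3]
  satisfied 1 clause(s); 2 remain; assigned so far: [1, 2, 4]
unit clause [-3] forces x3=F; simplify:
  satisfied 2 clause(s); 0 remain; assigned so far: [1, 2, 3, 4]

Answer: x1=F x2=F x3=F x4=F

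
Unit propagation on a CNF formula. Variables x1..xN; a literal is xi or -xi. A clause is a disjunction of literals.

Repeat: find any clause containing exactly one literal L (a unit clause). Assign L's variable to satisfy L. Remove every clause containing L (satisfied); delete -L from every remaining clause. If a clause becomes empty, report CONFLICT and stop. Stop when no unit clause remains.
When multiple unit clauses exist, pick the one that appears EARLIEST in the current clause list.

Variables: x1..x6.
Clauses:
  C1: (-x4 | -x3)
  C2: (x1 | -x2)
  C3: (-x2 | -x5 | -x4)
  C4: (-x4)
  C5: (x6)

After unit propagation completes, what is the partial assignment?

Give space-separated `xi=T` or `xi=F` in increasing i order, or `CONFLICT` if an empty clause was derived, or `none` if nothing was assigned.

Answer: x4=F x6=T

Derivation:
unit clause [-4] forces x4=F; simplify:
  satisfied 3 clause(s); 2 remain; assigned so far: [4]
unit clause [6] forces x6=T; simplify:
  satisfied 1 clause(s); 1 remain; assigned so far: [4, 6]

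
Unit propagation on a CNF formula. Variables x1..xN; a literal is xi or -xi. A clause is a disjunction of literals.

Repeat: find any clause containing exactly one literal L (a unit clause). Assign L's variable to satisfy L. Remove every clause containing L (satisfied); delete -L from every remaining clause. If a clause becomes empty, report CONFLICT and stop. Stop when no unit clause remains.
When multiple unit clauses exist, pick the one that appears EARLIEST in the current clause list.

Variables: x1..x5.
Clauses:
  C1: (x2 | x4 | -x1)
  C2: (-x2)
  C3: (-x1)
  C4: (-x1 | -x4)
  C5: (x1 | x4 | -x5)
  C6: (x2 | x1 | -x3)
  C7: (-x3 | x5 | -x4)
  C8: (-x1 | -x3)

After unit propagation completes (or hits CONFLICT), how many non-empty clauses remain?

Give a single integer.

unit clause [-2] forces x2=F; simplify:
  drop 2 from [2, 4, -1] -> [4, -1]
  drop 2 from [2, 1, -3] -> [1, -3]
  satisfied 1 clause(s); 7 remain; assigned so far: [2]
unit clause [-1] forces x1=F; simplify:
  drop 1 from [1, 4, -5] -> [4, -5]
  drop 1 from [1, -3] -> [-3]
  satisfied 4 clause(s); 3 remain; assigned so far: [1, 2]
unit clause [-3] forces x3=F; simplify:
  satisfied 2 clause(s); 1 remain; assigned so far: [1, 2, 3]

Answer: 1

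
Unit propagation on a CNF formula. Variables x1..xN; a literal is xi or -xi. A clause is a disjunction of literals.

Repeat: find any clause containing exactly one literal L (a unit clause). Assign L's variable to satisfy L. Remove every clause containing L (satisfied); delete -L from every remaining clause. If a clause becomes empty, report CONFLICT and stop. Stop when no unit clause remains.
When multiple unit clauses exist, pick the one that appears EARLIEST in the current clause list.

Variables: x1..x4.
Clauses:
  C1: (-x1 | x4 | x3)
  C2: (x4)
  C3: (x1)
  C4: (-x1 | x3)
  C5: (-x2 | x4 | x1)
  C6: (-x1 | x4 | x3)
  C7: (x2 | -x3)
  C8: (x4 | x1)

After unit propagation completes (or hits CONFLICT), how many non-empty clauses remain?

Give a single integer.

Answer: 0

Derivation:
unit clause [4] forces x4=T; simplify:
  satisfied 5 clause(s); 3 remain; assigned so far: [4]
unit clause [1] forces x1=T; simplify:
  drop -1 from [-1, 3] -> [3]
  satisfied 1 clause(s); 2 remain; assigned so far: [1, 4]
unit clause [3] forces x3=T; simplify:
  drop -3 from [2, -3] -> [2]
  satisfied 1 clause(s); 1 remain; assigned so far: [1, 3, 4]
unit clause [2] forces x2=T; simplify:
  satisfied 1 clause(s); 0 remain; assigned so far: [1, 2, 3, 4]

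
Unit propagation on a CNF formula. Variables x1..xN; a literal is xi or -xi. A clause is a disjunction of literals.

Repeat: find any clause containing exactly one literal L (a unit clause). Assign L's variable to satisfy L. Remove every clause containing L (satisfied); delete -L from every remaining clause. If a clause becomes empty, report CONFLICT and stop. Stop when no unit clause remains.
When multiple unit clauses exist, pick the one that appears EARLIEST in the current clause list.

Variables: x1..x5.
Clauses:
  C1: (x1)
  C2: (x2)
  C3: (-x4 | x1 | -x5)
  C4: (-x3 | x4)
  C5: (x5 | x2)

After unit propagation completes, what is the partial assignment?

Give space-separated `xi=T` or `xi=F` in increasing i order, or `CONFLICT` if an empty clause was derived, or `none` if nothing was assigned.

unit clause [1] forces x1=T; simplify:
  satisfied 2 clause(s); 3 remain; assigned so far: [1]
unit clause [2] forces x2=T; simplify:
  satisfied 2 clause(s); 1 remain; assigned so far: [1, 2]

Answer: x1=T x2=T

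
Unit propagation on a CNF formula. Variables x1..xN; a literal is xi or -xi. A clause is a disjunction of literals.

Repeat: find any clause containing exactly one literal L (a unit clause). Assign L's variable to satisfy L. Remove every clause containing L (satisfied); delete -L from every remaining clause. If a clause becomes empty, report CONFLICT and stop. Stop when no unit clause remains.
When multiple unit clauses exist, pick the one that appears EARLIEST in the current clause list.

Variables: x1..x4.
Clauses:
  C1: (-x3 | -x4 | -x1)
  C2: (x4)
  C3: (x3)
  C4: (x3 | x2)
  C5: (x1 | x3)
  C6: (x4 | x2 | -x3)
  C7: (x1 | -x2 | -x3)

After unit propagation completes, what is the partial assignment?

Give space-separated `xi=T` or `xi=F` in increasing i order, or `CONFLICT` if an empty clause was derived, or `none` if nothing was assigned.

Answer: x1=F x2=F x3=T x4=T

Derivation:
unit clause [4] forces x4=T; simplify:
  drop -4 from [-3, -4, -1] -> [-3, -1]
  satisfied 2 clause(s); 5 remain; assigned so far: [4]
unit clause [3] forces x3=T; simplify:
  drop -3 from [-3, -1] -> [-1]
  drop -3 from [1, -2, -3] -> [1, -2]
  satisfied 3 clause(s); 2 remain; assigned so far: [3, 4]
unit clause [-1] forces x1=F; simplify:
  drop 1 from [1, -2] -> [-2]
  satisfied 1 clause(s); 1 remain; assigned so far: [1, 3, 4]
unit clause [-2] forces x2=F; simplify:
  satisfied 1 clause(s); 0 remain; assigned so far: [1, 2, 3, 4]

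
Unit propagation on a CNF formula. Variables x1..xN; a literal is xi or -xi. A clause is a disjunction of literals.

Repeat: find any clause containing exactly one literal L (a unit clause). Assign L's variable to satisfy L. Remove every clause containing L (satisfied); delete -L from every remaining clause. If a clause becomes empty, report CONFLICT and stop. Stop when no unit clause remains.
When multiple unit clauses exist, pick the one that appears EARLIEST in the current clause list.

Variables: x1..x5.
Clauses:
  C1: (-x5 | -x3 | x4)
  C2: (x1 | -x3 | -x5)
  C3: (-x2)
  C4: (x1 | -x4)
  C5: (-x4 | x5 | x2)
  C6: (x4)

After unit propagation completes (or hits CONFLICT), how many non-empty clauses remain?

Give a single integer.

unit clause [-2] forces x2=F; simplify:
  drop 2 from [-4, 5, 2] -> [-4, 5]
  satisfied 1 clause(s); 5 remain; assigned so far: [2]
unit clause [4] forces x4=T; simplify:
  drop -4 from [1, -4] -> [1]
  drop -4 from [-4, 5] -> [5]
  satisfied 2 clause(s); 3 remain; assigned so far: [2, 4]
unit clause [1] forces x1=T; simplify:
  satisfied 2 clause(s); 1 remain; assigned so far: [1, 2, 4]
unit clause [5] forces x5=T; simplify:
  satisfied 1 clause(s); 0 remain; assigned so far: [1, 2, 4, 5]

Answer: 0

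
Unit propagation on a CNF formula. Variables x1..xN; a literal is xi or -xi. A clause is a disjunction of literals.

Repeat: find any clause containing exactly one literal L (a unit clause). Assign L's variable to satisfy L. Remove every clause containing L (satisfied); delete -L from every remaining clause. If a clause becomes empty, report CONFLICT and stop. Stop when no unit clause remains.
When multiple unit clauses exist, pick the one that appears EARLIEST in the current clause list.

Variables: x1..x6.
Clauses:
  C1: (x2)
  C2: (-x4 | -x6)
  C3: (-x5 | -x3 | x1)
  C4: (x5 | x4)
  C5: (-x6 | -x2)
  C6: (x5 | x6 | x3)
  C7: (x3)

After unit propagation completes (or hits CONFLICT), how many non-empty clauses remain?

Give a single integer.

Answer: 2

Derivation:
unit clause [2] forces x2=T; simplify:
  drop -2 from [-6, -2] -> [-6]
  satisfied 1 clause(s); 6 remain; assigned so far: [2]
unit clause [-6] forces x6=F; simplify:
  drop 6 from [5, 6, 3] -> [5, 3]
  satisfied 2 clause(s); 4 remain; assigned so far: [2, 6]
unit clause [3] forces x3=T; simplify:
  drop -3 from [-5, -3, 1] -> [-5, 1]
  satisfied 2 clause(s); 2 remain; assigned so far: [2, 3, 6]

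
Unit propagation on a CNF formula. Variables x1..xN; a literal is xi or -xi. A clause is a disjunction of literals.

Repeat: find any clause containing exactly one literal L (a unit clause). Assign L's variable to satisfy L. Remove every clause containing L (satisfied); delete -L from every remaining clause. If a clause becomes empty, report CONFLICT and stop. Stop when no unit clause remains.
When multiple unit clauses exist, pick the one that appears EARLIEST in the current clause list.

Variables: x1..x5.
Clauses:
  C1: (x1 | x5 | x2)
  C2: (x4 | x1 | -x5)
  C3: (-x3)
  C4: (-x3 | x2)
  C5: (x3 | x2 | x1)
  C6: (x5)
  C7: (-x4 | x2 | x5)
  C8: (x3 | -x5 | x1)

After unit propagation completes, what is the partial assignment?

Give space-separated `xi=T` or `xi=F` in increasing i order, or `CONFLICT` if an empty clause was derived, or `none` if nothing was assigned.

unit clause [-3] forces x3=F; simplify:
  drop 3 from [3, 2, 1] -> [2, 1]
  drop 3 from [3, -5, 1] -> [-5, 1]
  satisfied 2 clause(s); 6 remain; assigned so far: [3]
unit clause [5] forces x5=T; simplify:
  drop -5 from [4, 1, -5] -> [4, 1]
  drop -5 from [-5, 1] -> [1]
  satisfied 3 clause(s); 3 remain; assigned so far: [3, 5]
unit clause [1] forces x1=T; simplify:
  satisfied 3 clause(s); 0 remain; assigned so far: [1, 3, 5]

Answer: x1=T x3=F x5=T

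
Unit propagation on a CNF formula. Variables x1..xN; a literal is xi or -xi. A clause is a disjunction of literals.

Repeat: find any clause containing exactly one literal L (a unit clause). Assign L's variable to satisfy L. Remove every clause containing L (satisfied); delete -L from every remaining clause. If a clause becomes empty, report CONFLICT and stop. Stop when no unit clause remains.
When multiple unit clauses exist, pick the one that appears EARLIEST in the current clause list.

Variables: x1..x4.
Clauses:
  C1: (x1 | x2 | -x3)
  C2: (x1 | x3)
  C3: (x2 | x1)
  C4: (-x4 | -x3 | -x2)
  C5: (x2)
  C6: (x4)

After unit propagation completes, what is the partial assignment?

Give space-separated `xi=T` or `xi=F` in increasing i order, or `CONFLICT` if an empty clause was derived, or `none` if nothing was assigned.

Answer: x1=T x2=T x3=F x4=T

Derivation:
unit clause [2] forces x2=T; simplify:
  drop -2 from [-4, -3, -2] -> [-4, -3]
  satisfied 3 clause(s); 3 remain; assigned so far: [2]
unit clause [4] forces x4=T; simplify:
  drop -4 from [-4, -3] -> [-3]
  satisfied 1 clause(s); 2 remain; assigned so far: [2, 4]
unit clause [-3] forces x3=F; simplify:
  drop 3 from [1, 3] -> [1]
  satisfied 1 clause(s); 1 remain; assigned so far: [2, 3, 4]
unit clause [1] forces x1=T; simplify:
  satisfied 1 clause(s); 0 remain; assigned so far: [1, 2, 3, 4]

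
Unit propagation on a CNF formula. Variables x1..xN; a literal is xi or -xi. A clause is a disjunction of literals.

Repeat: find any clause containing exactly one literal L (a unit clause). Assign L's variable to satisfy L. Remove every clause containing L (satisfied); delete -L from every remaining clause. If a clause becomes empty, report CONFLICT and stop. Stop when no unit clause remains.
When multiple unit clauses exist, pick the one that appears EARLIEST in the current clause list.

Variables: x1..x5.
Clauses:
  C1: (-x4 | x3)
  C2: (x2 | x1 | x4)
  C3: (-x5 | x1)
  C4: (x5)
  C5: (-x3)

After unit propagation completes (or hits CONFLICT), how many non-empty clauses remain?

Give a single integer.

unit clause [5] forces x5=T; simplify:
  drop -5 from [-5, 1] -> [1]
  satisfied 1 clause(s); 4 remain; assigned so far: [5]
unit clause [1] forces x1=T; simplify:
  satisfied 2 clause(s); 2 remain; assigned so far: [1, 5]
unit clause [-3] forces x3=F; simplify:
  drop 3 from [-4, 3] -> [-4]
  satisfied 1 clause(s); 1 remain; assigned so far: [1, 3, 5]
unit clause [-4] forces x4=F; simplify:
  satisfied 1 clause(s); 0 remain; assigned so far: [1, 3, 4, 5]

Answer: 0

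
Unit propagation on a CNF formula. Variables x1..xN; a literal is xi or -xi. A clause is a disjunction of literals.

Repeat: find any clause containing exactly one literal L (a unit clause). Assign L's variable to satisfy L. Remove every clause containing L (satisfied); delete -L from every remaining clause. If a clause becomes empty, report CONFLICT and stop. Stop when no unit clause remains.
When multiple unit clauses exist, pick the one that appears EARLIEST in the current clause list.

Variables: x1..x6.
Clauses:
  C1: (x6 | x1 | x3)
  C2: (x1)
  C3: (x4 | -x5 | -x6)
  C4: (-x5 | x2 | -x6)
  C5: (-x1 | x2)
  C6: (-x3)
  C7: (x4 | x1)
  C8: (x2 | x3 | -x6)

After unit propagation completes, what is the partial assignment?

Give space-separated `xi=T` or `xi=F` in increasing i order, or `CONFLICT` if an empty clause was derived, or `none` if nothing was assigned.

Answer: x1=T x2=T x3=F

Derivation:
unit clause [1] forces x1=T; simplify:
  drop -1 from [-1, 2] -> [2]
  satisfied 3 clause(s); 5 remain; assigned so far: [1]
unit clause [2] forces x2=T; simplify:
  satisfied 3 clause(s); 2 remain; assigned so far: [1, 2]
unit clause [-3] forces x3=F; simplify:
  satisfied 1 clause(s); 1 remain; assigned so far: [1, 2, 3]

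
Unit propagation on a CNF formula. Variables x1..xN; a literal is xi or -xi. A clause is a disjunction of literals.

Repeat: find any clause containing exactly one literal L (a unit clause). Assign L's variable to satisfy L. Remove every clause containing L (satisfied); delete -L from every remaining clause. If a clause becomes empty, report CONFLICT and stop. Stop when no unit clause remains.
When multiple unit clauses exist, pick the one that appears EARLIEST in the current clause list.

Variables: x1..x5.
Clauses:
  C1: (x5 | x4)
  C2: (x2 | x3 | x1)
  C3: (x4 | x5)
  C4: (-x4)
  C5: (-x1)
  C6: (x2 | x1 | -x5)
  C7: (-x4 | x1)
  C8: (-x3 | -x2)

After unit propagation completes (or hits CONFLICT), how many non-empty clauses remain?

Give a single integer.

unit clause [-4] forces x4=F; simplify:
  drop 4 from [5, 4] -> [5]
  drop 4 from [4, 5] -> [5]
  satisfied 2 clause(s); 6 remain; assigned so far: [4]
unit clause [5] forces x5=T; simplify:
  drop -5 from [2, 1, -5] -> [2, 1]
  satisfied 2 clause(s); 4 remain; assigned so far: [4, 5]
unit clause [-1] forces x1=F; simplify:
  drop 1 from [2, 3, 1] -> [2, 3]
  drop 1 from [2, 1] -> [2]
  satisfied 1 clause(s); 3 remain; assigned so far: [1, 4, 5]
unit clause [2] forces x2=T; simplify:
  drop -2 from [-3, -2] -> [-3]
  satisfied 2 clause(s); 1 remain; assigned so far: [1, 2, 4, 5]
unit clause [-3] forces x3=F; simplify:
  satisfied 1 clause(s); 0 remain; assigned so far: [1, 2, 3, 4, 5]

Answer: 0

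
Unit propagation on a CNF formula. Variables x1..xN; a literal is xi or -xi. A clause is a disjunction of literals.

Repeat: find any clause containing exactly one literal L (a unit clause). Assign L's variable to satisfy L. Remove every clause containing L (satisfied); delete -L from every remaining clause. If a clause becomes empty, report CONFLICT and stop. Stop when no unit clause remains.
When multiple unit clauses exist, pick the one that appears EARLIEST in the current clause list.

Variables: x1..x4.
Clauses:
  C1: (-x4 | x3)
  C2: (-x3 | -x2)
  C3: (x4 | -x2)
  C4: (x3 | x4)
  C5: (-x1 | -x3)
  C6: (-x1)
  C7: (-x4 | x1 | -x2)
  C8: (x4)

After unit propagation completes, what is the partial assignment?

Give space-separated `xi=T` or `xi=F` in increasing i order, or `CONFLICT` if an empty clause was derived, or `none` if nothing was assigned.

Answer: x1=F x2=F x3=T x4=T

Derivation:
unit clause [-1] forces x1=F; simplify:
  drop 1 from [-4, 1, -2] -> [-4, -2]
  satisfied 2 clause(s); 6 remain; assigned so far: [1]
unit clause [4] forces x4=T; simplify:
  drop -4 from [-4, 3] -> [3]
  drop -4 from [-4, -2] -> [-2]
  satisfied 3 clause(s); 3 remain; assigned so far: [1, 4]
unit clause [3] forces x3=T; simplify:
  drop -3 from [-3, -2] -> [-2]
  satisfied 1 clause(s); 2 remain; assigned so far: [1, 3, 4]
unit clause [-2] forces x2=F; simplify:
  satisfied 2 clause(s); 0 remain; assigned so far: [1, 2, 3, 4]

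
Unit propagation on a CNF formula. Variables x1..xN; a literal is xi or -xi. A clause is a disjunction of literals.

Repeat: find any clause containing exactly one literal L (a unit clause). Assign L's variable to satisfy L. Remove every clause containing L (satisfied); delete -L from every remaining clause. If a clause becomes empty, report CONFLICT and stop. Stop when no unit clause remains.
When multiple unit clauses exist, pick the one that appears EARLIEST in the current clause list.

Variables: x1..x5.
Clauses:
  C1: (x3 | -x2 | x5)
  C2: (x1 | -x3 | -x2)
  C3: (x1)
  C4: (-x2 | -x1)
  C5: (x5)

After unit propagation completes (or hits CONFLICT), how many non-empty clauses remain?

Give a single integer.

unit clause [1] forces x1=T; simplify:
  drop -1 from [-2, -1] -> [-2]
  satisfied 2 clause(s); 3 remain; assigned so far: [1]
unit clause [-2] forces x2=F; simplify:
  satisfied 2 clause(s); 1 remain; assigned so far: [1, 2]
unit clause [5] forces x5=T; simplify:
  satisfied 1 clause(s); 0 remain; assigned so far: [1, 2, 5]

Answer: 0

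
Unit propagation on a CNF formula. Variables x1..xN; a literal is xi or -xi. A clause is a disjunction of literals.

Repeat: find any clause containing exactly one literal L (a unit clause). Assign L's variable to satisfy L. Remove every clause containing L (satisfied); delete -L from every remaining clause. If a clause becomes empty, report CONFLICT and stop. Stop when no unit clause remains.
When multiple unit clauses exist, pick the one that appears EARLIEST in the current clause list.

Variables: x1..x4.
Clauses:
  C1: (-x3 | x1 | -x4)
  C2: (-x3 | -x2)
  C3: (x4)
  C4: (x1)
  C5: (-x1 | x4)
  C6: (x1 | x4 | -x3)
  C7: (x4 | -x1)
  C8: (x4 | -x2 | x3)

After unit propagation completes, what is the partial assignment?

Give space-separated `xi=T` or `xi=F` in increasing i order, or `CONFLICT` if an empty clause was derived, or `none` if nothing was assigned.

Answer: x1=T x4=T

Derivation:
unit clause [4] forces x4=T; simplify:
  drop -4 from [-3, 1, -4] -> [-3, 1]
  satisfied 5 clause(s); 3 remain; assigned so far: [4]
unit clause [1] forces x1=T; simplify:
  satisfied 2 clause(s); 1 remain; assigned so far: [1, 4]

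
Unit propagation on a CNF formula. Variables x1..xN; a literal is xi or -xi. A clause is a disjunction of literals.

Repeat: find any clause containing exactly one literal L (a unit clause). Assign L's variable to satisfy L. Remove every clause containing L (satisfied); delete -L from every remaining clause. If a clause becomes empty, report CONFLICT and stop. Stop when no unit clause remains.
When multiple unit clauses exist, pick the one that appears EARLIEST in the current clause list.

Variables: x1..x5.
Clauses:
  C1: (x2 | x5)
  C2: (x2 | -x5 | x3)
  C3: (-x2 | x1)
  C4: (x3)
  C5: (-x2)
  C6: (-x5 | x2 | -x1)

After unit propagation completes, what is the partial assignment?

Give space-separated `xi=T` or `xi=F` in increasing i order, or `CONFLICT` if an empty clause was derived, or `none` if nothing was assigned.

unit clause [3] forces x3=T; simplify:
  satisfied 2 clause(s); 4 remain; assigned so far: [3]
unit clause [-2] forces x2=F; simplify:
  drop 2 from [2, 5] -> [5]
  drop 2 from [-5, 2, -1] -> [-5, -1]
  satisfied 2 clause(s); 2 remain; assigned so far: [2, 3]
unit clause [5] forces x5=T; simplify:
  drop -5 from [-5, -1] -> [-1]
  satisfied 1 clause(s); 1 remain; assigned so far: [2, 3, 5]
unit clause [-1] forces x1=F; simplify:
  satisfied 1 clause(s); 0 remain; assigned so far: [1, 2, 3, 5]

Answer: x1=F x2=F x3=T x5=T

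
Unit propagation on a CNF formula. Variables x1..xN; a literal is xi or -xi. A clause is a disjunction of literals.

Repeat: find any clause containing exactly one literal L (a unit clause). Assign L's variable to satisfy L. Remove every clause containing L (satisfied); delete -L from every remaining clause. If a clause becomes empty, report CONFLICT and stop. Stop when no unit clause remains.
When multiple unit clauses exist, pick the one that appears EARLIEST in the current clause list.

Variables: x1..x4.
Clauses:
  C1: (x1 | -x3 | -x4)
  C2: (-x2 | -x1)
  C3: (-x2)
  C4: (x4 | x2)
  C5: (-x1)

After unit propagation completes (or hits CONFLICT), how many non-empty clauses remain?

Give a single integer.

unit clause [-2] forces x2=F; simplify:
  drop 2 from [4, 2] -> [4]
  satisfied 2 clause(s); 3 remain; assigned so far: [2]
unit clause [4] forces x4=T; simplify:
  drop -4 from [1, -3, -4] -> [1, -3]
  satisfied 1 clause(s); 2 remain; assigned so far: [2, 4]
unit clause [-1] forces x1=F; simplify:
  drop 1 from [1, -3] -> [-3]
  satisfied 1 clause(s); 1 remain; assigned so far: [1, 2, 4]
unit clause [-3] forces x3=F; simplify:
  satisfied 1 clause(s); 0 remain; assigned so far: [1, 2, 3, 4]

Answer: 0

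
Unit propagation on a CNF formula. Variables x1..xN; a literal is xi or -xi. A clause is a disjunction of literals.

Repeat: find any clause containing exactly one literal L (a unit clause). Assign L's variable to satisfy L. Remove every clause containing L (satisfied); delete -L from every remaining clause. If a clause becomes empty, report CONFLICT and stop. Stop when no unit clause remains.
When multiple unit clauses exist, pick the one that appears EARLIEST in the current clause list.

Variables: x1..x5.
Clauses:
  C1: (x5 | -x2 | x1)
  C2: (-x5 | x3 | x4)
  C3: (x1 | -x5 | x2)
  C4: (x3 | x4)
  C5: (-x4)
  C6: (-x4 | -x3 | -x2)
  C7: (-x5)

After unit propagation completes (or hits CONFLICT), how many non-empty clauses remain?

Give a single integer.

unit clause [-4] forces x4=F; simplify:
  drop 4 from [-5, 3, 4] -> [-5, 3]
  drop 4 from [3, 4] -> [3]
  satisfied 2 clause(s); 5 remain; assigned so far: [4]
unit clause [3] forces x3=T; simplify:
  satisfied 2 clause(s); 3 remain; assigned so far: [3, 4]
unit clause [-5] forces x5=F; simplify:
  drop 5 from [5, -2, 1] -> [-2, 1]
  satisfied 2 clause(s); 1 remain; assigned so far: [3, 4, 5]

Answer: 1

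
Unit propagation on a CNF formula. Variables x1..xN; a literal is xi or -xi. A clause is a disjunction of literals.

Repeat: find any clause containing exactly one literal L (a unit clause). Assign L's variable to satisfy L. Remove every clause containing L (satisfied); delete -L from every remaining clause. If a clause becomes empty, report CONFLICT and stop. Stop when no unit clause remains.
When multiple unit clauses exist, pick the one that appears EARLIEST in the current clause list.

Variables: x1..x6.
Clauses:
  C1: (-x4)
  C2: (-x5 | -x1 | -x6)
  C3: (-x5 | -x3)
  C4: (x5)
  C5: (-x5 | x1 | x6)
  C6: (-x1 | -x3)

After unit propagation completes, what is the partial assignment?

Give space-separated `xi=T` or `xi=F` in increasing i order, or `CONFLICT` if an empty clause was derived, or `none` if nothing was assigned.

unit clause [-4] forces x4=F; simplify:
  satisfied 1 clause(s); 5 remain; assigned so far: [4]
unit clause [5] forces x5=T; simplify:
  drop -5 from [-5, -1, -6] -> [-1, -6]
  drop -5 from [-5, -3] -> [-3]
  drop -5 from [-5, 1, 6] -> [1, 6]
  satisfied 1 clause(s); 4 remain; assigned so far: [4, 5]
unit clause [-3] forces x3=F; simplify:
  satisfied 2 clause(s); 2 remain; assigned so far: [3, 4, 5]

Answer: x3=F x4=F x5=T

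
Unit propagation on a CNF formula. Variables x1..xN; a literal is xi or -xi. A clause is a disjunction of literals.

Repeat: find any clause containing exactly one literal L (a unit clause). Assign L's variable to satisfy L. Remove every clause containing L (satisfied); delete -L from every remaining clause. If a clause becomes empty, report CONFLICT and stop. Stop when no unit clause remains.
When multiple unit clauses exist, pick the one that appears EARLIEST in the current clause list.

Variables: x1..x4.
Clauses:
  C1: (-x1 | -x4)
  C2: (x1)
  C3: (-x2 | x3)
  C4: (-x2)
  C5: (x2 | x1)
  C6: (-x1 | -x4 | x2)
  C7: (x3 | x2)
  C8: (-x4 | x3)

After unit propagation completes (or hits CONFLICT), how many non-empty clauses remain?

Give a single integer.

unit clause [1] forces x1=T; simplify:
  drop -1 from [-1, -4] -> [-4]
  drop -1 from [-1, -4, 2] -> [-4, 2]
  satisfied 2 clause(s); 6 remain; assigned so far: [1]
unit clause [-4] forces x4=F; simplify:
  satisfied 3 clause(s); 3 remain; assigned so far: [1, 4]
unit clause [-2] forces x2=F; simplify:
  drop 2 from [3, 2] -> [3]
  satisfied 2 clause(s); 1 remain; assigned so far: [1, 2, 4]
unit clause [3] forces x3=T; simplify:
  satisfied 1 clause(s); 0 remain; assigned so far: [1, 2, 3, 4]

Answer: 0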